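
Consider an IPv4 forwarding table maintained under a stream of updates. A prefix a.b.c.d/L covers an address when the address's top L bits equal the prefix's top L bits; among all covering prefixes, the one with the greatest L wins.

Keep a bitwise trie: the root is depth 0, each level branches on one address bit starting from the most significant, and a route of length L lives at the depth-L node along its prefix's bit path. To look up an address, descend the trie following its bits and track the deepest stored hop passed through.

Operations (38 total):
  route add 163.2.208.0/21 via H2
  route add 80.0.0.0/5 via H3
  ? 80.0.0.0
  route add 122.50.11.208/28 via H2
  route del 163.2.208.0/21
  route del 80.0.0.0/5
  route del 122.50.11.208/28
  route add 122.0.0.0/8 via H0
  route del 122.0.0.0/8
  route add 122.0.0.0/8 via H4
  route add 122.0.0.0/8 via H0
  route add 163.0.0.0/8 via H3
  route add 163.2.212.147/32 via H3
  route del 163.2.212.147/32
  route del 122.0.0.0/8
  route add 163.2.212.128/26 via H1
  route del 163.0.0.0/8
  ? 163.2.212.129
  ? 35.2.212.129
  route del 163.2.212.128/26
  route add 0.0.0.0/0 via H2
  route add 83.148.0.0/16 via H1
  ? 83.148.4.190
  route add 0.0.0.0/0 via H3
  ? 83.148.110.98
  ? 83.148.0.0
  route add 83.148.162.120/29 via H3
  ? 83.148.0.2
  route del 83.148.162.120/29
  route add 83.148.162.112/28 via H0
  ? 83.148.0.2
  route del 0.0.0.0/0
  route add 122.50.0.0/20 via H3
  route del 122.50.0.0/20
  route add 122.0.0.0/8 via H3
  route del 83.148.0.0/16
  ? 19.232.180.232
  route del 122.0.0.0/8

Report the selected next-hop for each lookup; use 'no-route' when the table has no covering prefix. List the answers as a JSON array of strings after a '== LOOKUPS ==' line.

Process each operation:
  + 163.2.208.0/21 (H2) depth=21
  + 80.0.0.0/5 (H3) depth=5
  lookup 80.0.0.0: bits 01010 walk d0:-→d1:-→d2:-→d3:-→d4:-→d5:H3 -> H3
  + 122.50.11.208/28 (H2) depth=28
  del 163.2.208.0/21 (clear depth 21)
  del 80.0.0.0/5 (clear depth 5)
  del 122.50.11.208/28 (clear depth 28)
  + 122.0.0.0/8 (H0) depth=8
  del 122.0.0.0/8 (clear depth 8)
  + 122.0.0.0/8 (H4) depth=8
  + 122.0.0.0/8 (H0) depth=8
  + 163.0.0.0/8 (H3) depth=8
  + 163.2.212.147/32 (H3) depth=32
  del 163.2.212.147/32 (clear depth 32)
  del 122.0.0.0/8 (clear depth 8)
  + 163.2.212.128/26 (H1) depth=26
  del 163.0.0.0/8 (clear depth 8)
  lookup 163.2.212.129: bits 101000110000001011010100100 walk d0:-→d1:-→d2:-→d3:-→d4:-→d5:-→d6:-→d7:-→d8:-→d9:-→d10:-→d11:-→d12:-→d13:-→d14:-→d15:-→d16:-→d17:-→d18:-→d19:-→d20:-→d21:-→d22:-→d23:-→d24:-→d25:-→d26:H1→d27:- -> H1
  lookup 35.2.212.129: bits 0 walk d0:-→d1:- -> no-route
  del 163.2.212.128/26 (clear depth 26)
  + 0.0.0.0/0 (H2) depth=0
  + 83.148.0.0/16 (H1) depth=16
  lookup 83.148.4.190: bits 0101001110010100 walk d0:H2→d1:-→d2:-→d3:-→d4:-→d5:-→d6:-→d7:-→d8:-→d9:-→d10:-→d11:-→d12:-→d13:-→d14:-→d15:-→d16:H1 -> H1
  + 0.0.0.0/0 (H3) depth=0
  lookup 83.148.110.98: bits 0101001110010100 walk d0:H3→d1:-→d2:-→d3:-→d4:-→d5:-→d6:-→d7:-→d8:-→d9:-→d10:-→d11:-→d12:-→d13:-→d14:-→d15:-→d16:H1 -> H1
  lookup 83.148.0.0: bits 0101001110010100 walk d0:H3→d1:-→d2:-→d3:-→d4:-→d5:-→d6:-→d7:-→d8:-→d9:-→d10:-→d11:-→d12:-→d13:-→d14:-→d15:-→d16:H1 -> H1
  + 83.148.162.120/29 (H3) depth=29
  lookup 83.148.0.2: bits 0101001110010100 walk d0:H3→d1:-→d2:-→d3:-→d4:-→d5:-→d6:-→d7:-→d8:-→d9:-→d10:-→d11:-→d12:-→d13:-→d14:-→d15:-→d16:H1 -> H1
  del 83.148.162.120/29 (clear depth 29)
  + 83.148.162.112/28 (H0) depth=28
  lookup 83.148.0.2: bits 0101001110010100 walk d0:H3→d1:-→d2:-→d3:-→d4:-→d5:-→d6:-→d7:-→d8:-→d9:-→d10:-→d11:-→d12:-→d13:-→d14:-→d15:-→d16:H1 -> H1
  del 0.0.0.0/0 (clear depth 0)
  + 122.50.0.0/20 (H3) depth=20
  del 122.50.0.0/20 (clear depth 20)
  + 122.0.0.0/8 (H3) depth=8
  del 83.148.0.0/16 (clear depth 16)
  lookup 19.232.180.232: bits 0 walk d0:-→d1:- -> no-route
  del 122.0.0.0/8 (clear depth 8)

== LOOKUPS ==
["H3","H1","no-route","H1","H1","H1","H1","H1","no-route"]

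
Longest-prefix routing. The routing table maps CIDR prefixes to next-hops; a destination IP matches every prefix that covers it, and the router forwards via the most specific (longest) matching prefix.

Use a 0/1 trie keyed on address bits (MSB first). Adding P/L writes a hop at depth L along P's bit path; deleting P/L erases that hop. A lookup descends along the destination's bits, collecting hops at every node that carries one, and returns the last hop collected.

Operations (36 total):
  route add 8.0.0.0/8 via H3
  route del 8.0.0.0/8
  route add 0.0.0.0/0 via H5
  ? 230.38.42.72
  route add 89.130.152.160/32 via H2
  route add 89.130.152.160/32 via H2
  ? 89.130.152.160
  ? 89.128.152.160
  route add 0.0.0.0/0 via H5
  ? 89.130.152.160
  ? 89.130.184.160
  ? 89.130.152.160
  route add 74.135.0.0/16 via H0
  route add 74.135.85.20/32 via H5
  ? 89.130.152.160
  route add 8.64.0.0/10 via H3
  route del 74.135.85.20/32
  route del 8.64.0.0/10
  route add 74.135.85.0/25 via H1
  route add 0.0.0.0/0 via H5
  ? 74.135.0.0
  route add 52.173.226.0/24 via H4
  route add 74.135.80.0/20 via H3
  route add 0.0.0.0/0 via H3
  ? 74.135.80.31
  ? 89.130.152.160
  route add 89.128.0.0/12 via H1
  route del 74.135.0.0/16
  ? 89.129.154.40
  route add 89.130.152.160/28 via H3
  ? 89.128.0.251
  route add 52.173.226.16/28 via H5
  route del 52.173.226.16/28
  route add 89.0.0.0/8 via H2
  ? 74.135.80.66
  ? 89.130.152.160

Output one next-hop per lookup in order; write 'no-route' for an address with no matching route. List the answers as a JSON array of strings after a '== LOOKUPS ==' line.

Process each operation:
  add 8.0.0.0/8 -> H3 at depth 8
  - 8.0.0.0/8 clear@8
  add 0.0.0.0/0 -> H5 at depth 0
  Q 230.38.42.72: descend ε ; hops seen [H5] ; pick H5
  add 89.130.152.160/32 -> H2 at depth 32
  add 89.130.152.160/32 -> H2 at depth 32
  Q 89.130.152.160: descend 01011001100000101001100010100000 ; hops seen [H5,H2] ; pick H2
  Q 89.128.152.160: descend 01011001100000 ; hops seen [H5] ; pick H5
  add 0.0.0.0/0 -> H5 at depth 0
  Q 89.130.152.160: descend 01011001100000101001100010100000 ; hops seen [H5,H2] ; pick H2
  Q 89.130.184.160: descend 010110011000001010 ; hops seen [H5] ; pick H5
  Q 89.130.152.160: descend 01011001100000101001100010100000 ; hops seen [H5,H2] ; pick H2
  add 74.135.0.0/16 -> H0 at depth 16
  add 74.135.85.20/32 -> H5 at depth 32
  Q 89.130.152.160: descend 01011001100000101001100010100000 ; hops seen [H5,H2] ; pick H2
  add 8.64.0.0/10 -> H3 at depth 10
  - 74.135.85.20/32 clear@32
  - 8.64.0.0/10 clear@10
  add 74.135.85.0/25 -> H1 at depth 25
  add 0.0.0.0/0 -> H5 at depth 0
  Q 74.135.0.0: descend 01001010100001110 ; hops seen [H5,H0] ; pick H0
  add 52.173.226.0/24 -> H4 at depth 24
  add 74.135.80.0/20 -> H3 at depth 20
  add 0.0.0.0/0 -> H3 at depth 0
  Q 74.135.80.31: descend 010010101000011101010 ; hops seen [H3,H0,H3] ; pick H3
  Q 89.130.152.160: descend 01011001100000101001100010100000 ; hops seen [H3,H2] ; pick H2
  add 89.128.0.0/12 -> H1 at depth 12
  - 74.135.0.0/16 clear@16
  Q 89.129.154.40: descend 01011001100000 ; hops seen [H3,H1] ; pick H1
  add 89.130.152.160/28 -> H3 at depth 28
  Q 89.128.0.251: descend 01011001100000 ; hops seen [H3,H1] ; pick H1
  add 52.173.226.16/28 -> H5 at depth 28
  - 52.173.226.16/28 clear@28
  add 89.0.0.0/8 -> H2 at depth 8
  Q 74.135.80.66: descend 010010101000011101010 ; hops seen [H3,H3] ; pick H3
  Q 89.130.152.160: descend 01011001100000101001100010100000 ; hops seen [H3,H2,H1,H3,H2] ; pick H2

== LOOKUPS ==
["H5","H2","H5","H2","H5","H2","H2","H0","H3","H2","H1","H1","H3","H2"]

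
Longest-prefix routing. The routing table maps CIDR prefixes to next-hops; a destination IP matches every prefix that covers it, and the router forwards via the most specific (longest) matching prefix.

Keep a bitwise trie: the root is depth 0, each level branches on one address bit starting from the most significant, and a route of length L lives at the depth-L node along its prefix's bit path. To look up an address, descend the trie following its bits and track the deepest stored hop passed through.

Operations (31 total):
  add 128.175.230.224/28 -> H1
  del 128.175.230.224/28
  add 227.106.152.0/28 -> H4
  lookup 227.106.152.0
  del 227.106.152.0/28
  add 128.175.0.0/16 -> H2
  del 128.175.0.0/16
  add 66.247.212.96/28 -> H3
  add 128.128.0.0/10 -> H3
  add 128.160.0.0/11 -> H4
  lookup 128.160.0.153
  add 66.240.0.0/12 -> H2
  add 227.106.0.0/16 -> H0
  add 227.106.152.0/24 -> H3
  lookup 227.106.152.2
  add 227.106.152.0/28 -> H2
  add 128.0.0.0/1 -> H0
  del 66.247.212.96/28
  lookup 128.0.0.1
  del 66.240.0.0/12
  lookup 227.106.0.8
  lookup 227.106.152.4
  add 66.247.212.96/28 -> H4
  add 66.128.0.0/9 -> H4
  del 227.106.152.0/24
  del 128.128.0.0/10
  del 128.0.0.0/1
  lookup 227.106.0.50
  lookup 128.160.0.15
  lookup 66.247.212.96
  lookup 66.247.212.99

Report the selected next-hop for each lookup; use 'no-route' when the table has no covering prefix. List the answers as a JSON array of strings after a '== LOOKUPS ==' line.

Trace:
  add 128.175.230.224/28 -> H1 at depth 28
  - 128.175.230.224/28 clear@28
  add 227.106.152.0/28 -> H4 at depth 28
  ? 227.106.152.0  path d0:-→d1:-→d2:-→d3:-→d4:-→d5:-→d6:-→d7:-→d8:-→d9:-→d10:-→d11:-→d12:-→d13:-→d14:-→d15:-→d16:-→d17:-→d18:-→d19:-→d20:-→d21:-→d22:-→d23:-→d24:-→d25:-→d26:-→d27:-→d28:H4  best=H4
  - 227.106.152.0/28 clear@28
  add 128.175.0.0/16 -> H2 at depth 16
  - 128.175.0.0/16 clear@16
  add 66.247.212.96/28 -> H3 at depth 28
  add 128.128.0.0/10 -> H3 at depth 10
  add 128.160.0.0/11 -> H4 at depth 11
  ? 128.160.0.153  path d0:-→d1:-→d2:-→d3:-→d4:-→d5:-→d6:-→d7:-→d8:-→d9:-→d10:H3→d11:H4→d12:-  best=H4
  add 66.240.0.0/12 -> H2 at depth 12
  add 227.106.0.0/16 -> H0 at depth 16
  add 227.106.152.0/24 -> H3 at depth 24
  ? 227.106.152.2  path d0:-→d1:-→d2:-→d3:-→d4:-→d5:-→d6:-→d7:-→d8:-→d9:-→d10:-→d11:-→d12:-→d13:-→d14:-→d15:-→d16:H0→d17:-→d18:-→d19:-→d20:-→d21:-→d22:-→d23:-→d24:H3→d25:-→d26:-→d27:-→d28:-  best=H3
  add 227.106.152.0/28 -> H2 at depth 28
  add 128.0.0.0/1 -> H0 at depth 1
  - 66.247.212.96/28 clear@28
  ? 128.0.0.1  path d0:-→d1:H0→d2:-→d3:-→d4:-→d5:-→d6:-→d7:-→d8:-  best=H0
  - 66.240.0.0/12 clear@12
  ? 227.106.0.8  path d0:-→d1:H0→d2:-→d3:-→d4:-→d5:-→d6:-→d7:-→d8:-→d9:-→d10:-→d11:-→d12:-→d13:-→d14:-→d15:-→d16:H0  best=H0
  ? 227.106.152.4  path d0:-→d1:H0→d2:-→d3:-→d4:-→d5:-→d6:-→d7:-→d8:-→d9:-→d10:-→d11:-→d12:-→d13:-→d14:-→d15:-→d16:H0→d17:-→d18:-→d19:-→d20:-→d21:-→d22:-→d23:-→d24:H3→d25:-→d26:-→d27:-→d28:H2  best=H2
  add 66.247.212.96/28 -> H4 at depth 28
  add 66.128.0.0/9 -> H4 at depth 9
  - 227.106.152.0/24 clear@24
  - 128.128.0.0/10 clear@10
  - 128.0.0.0/1 clear@1
  ? 227.106.0.50  path d0:-→d1:-→d2:-→d3:-→d4:-→d5:-→d6:-→d7:-→d8:-→d9:-→d10:-→d11:-→d12:-→d13:-→d14:-→d15:-→d16:H0  best=H0
  ? 128.160.0.15  path d0:-→d1:-→d2:-→d3:-→d4:-→d5:-→d6:-→d7:-→d8:-→d9:-→d10:-→d11:H4→d12:-  best=H4
  ? 66.247.212.96  path d0:-→d1:-→d2:-→d3:-→d4:-→d5:-→d6:-→d7:-→d8:-→d9:H4→d10:-→d11:-→d12:-→d13:-→d14:-→d15:-→d16:-→d17:-→d18:-→d19:-→d20:-→d21:-→d22:-→d23:-→d24:-→d25:-→d26:-→d27:-→d28:H4  best=H4
  ? 66.247.212.99  path d0:-→d1:-→d2:-→d3:-→d4:-→d5:-→d6:-→d7:-→d8:-→d9:H4→d10:-→d11:-→d12:-→d13:-→d14:-→d15:-→d16:-→d17:-→d18:-→d19:-→d20:-→d21:-→d22:-→d23:-→d24:-→d25:-→d26:-→d27:-→d28:H4  best=H4

== LOOKUPS ==
["H4","H4","H3","H0","H0","H2","H0","H4","H4","H4"]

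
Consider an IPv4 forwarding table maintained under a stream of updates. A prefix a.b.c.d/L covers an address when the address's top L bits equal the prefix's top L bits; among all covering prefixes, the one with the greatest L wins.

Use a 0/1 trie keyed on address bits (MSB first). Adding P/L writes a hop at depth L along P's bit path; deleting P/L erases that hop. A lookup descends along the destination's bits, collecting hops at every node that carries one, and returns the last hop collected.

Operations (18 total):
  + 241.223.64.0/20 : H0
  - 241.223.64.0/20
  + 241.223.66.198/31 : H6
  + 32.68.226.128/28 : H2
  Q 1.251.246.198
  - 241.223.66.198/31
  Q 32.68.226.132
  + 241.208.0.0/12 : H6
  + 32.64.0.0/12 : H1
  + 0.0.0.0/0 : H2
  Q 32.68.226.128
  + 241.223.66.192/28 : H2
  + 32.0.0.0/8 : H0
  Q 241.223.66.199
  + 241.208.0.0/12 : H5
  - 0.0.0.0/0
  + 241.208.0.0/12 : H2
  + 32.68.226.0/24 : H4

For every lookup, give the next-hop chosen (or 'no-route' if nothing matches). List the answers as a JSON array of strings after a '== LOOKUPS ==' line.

Process each operation:
  add 241.223.64.0/20 -> H0 at depth 20
  - 241.223.64.0/20 clear@20
  add 241.223.66.198/31 -> H6 at depth 31
  add 32.68.226.128/28 -> H2 at depth 28
  Q 1.251.246.198: descend 00 ; hops seen [∅] ; pick no-route
  - 241.223.66.198/31 clear@31
  Q 32.68.226.132: descend 0010000001000100111000101000 ; hops seen [H2] ; pick H2
  add 241.208.0.0/12 -> H6 at depth 12
  add 32.64.0.0/12 -> H1 at depth 12
  add 0.0.0.0/0 -> H2 at depth 0
  Q 32.68.226.128: descend 0010000001000100111000101000 ; hops seen [H2,H1,H2] ; pick H2
  add 241.223.66.192/28 -> H2 at depth 28
  add 32.0.0.0/8 -> H0 at depth 8
  Q 241.223.66.199: descend 1111000111011111010000101100011 ; hops seen [H2,H6,H2] ; pick H2
  add 241.208.0.0/12 -> H5 at depth 12
  - 0.0.0.0/0 clear@0
  add 241.208.0.0/12 -> H2 at depth 12
  add 32.68.226.0/24 -> H4 at depth 24

== LOOKUPS ==
["no-route","H2","H2","H2"]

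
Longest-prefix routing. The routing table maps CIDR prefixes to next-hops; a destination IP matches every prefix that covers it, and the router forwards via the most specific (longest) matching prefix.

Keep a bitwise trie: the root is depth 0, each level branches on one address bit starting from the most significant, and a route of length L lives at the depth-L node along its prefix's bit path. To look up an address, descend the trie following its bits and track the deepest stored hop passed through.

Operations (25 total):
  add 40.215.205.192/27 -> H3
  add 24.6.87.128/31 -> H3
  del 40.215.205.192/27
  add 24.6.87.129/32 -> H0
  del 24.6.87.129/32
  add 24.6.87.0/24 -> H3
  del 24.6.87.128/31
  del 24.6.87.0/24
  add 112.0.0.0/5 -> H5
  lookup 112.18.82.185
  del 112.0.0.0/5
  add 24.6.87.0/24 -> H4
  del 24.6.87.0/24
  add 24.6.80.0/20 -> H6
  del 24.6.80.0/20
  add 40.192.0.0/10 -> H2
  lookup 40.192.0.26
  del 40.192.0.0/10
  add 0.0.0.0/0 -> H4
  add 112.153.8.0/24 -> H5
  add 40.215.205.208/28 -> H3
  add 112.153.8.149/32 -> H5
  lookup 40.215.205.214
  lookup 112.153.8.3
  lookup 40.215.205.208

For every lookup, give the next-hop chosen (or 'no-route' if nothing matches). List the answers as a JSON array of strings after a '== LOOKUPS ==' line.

Trace:
  + 40.215.205.192/27 (H3) depth=27
  + 24.6.87.128/31 (H3) depth=31
  del 40.215.205.192/27 (clear depth 27)
  + 24.6.87.129/32 (H0) depth=32
  del 24.6.87.129/32 (clear depth 32)
  + 24.6.87.0/24 (H3) depth=24
  del 24.6.87.128/31 (clear depth 31)
  del 24.6.87.0/24 (clear depth 24)
  + 112.0.0.0/5 (H5) depth=5
  ? 112.18.82.185  path d0:-→d1:-→d2:-→d3:-→d4:-→d5:H5  best=H5
  del 112.0.0.0/5 (clear depth 5)
  + 24.6.87.0/24 (H4) depth=24
  del 24.6.87.0/24 (clear depth 24)
  + 24.6.80.0/20 (H6) depth=20
  del 24.6.80.0/20 (clear depth 20)
  + 40.192.0.0/10 (H2) depth=10
  ? 40.192.0.26  path d0:-→d1:-→d2:-→d3:-→d4:-→d5:-→d6:-→d7:-→d8:-→d9:-→d10:H2→d11:-  best=H2
  del 40.192.0.0/10 (clear depth 10)
  + 0.0.0.0/0 (H4) depth=0
  + 112.153.8.0/24 (H5) depth=24
  + 40.215.205.208/28 (H3) depth=28
  + 112.153.8.149/32 (H5) depth=32
  ? 40.215.205.214  path d0:H4→d1:-→d2:-→d3:-→d4:-→d5:-→d6:-→d7:-→d8:-→d9:-→d10:-→d11:-→d12:-→d13:-→d14:-→d15:-→d16:-→d17:-→d18:-→d19:-→d20:-→d21:-→d22:-→d23:-→d24:-→d25:-→d26:-→d27:-→d28:H3  best=H3
  ? 112.153.8.3  path d0:H4→d1:-→d2:-→d3:-→d4:-→d5:-→d6:-→d7:-→d8:-→d9:-→d10:-→d11:-→d12:-→d13:-→d14:-→d15:-→d16:-→d17:-→d18:-→d19:-→d20:-→d21:-→d22:-→d23:-→d24:H5  best=H5
  ? 40.215.205.208  path d0:H4→d1:-→d2:-→d3:-→d4:-→d5:-→d6:-→d7:-→d8:-→d9:-→d10:-→d11:-→d12:-→d13:-→d14:-→d15:-→d16:-→d17:-→d18:-→d19:-→d20:-→d21:-→d22:-→d23:-→d24:-→d25:-→d26:-→d27:-→d28:H3  best=H3

== LOOKUPS ==
["H5","H2","H3","H5","H3"]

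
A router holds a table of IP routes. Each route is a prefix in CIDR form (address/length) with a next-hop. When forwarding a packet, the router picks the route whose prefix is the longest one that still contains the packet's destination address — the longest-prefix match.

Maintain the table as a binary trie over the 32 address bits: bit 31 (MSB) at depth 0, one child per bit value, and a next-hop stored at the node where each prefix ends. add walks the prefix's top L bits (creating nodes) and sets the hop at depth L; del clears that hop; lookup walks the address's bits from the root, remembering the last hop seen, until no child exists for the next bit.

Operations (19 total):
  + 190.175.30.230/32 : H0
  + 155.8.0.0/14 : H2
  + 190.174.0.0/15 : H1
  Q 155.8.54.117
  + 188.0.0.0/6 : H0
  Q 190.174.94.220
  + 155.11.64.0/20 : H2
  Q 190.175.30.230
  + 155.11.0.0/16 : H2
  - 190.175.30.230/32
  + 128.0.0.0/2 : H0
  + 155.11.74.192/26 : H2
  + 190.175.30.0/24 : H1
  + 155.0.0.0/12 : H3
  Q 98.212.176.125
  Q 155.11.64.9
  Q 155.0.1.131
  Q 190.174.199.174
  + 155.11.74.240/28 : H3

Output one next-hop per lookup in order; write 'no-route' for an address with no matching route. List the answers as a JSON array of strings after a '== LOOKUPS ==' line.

Apply in order:
  + 190.175.30.230/32 (H0) depth=32
  + 155.8.0.0/14 (H2) depth=14
  + 190.174.0.0/15 (H1) depth=15
  lookup 155.8.54.117: bits 10011011000010 walk d0:-→d1:-→d2:-→d3:-→d4:-→d5:-→d6:-→d7:-→d8:-→d9:-→d10:-→d11:-→d12:-→d13:-→d14:H2 -> H2
  + 188.0.0.0/6 (H0) depth=6
  lookup 190.174.94.220: bits 101111101010111 walk d0:-→d1:-→d2:-→d3:-→d4:-→d5:-→d6:H0→d7:-→d8:-→d9:-→d10:-→d11:-→d12:-→d13:-→d14:-→d15:H1 -> H1
  + 155.11.64.0/20 (H2) depth=20
  lookup 190.175.30.230: bits 10111110101011110001111011100110 walk d0:-→d1:-→d2:-→d3:-→d4:-→d5:-→d6:H0→d7:-→d8:-→d9:-→d10:-→d11:-→d12:-→d13:-→d14:-→d15:H1→d16:-→d17:-→d18:-→d19:-→d20:-→d21:-→d22:-→d23:-→d24:-→d25:-→d26:-→d27:-→d28:-→d29:-→d30:-→d31:-→d32:H0 -> H0
  + 155.11.0.0/16 (H2) depth=16
  - 190.175.30.230/32 clear@32
  + 128.0.0.0/2 (H0) depth=2
  + 155.11.74.192/26 (H2) depth=26
  + 190.175.30.0/24 (H1) depth=24
  + 155.0.0.0/12 (H3) depth=12
  lookup 98.212.176.125: bits ε walk d0:- -> no-route
  lookup 155.11.64.9: bits 10011011000010110100 walk d0:-→d1:-→d2:H0→d3:-→d4:-→d5:-→d6:-→d7:-→d8:-→d9:-→d10:-→d11:-→d12:H3→d13:-→d14:H2→d15:-→d16:H2→d17:-→d18:-→d19:-→d20:H2 -> H2
  lookup 155.0.1.131: bits 100110110000 walk d0:-→d1:-→d2:H0→d3:-→d4:-→d5:-→d6:-→d7:-→d8:-→d9:-→d10:-→d11:-→d12:H3 -> H3
  lookup 190.174.199.174: bits 101111101010111 walk d0:-→d1:-→d2:H0→d3:-→d4:-→d5:-→d6:H0→d7:-→d8:-→d9:-→d10:-→d11:-→d12:-→d13:-→d14:-→d15:H1 -> H1
  + 155.11.74.240/28 (H3) depth=28

== LOOKUPS ==
["H2","H1","H0","no-route","H2","H3","H1"]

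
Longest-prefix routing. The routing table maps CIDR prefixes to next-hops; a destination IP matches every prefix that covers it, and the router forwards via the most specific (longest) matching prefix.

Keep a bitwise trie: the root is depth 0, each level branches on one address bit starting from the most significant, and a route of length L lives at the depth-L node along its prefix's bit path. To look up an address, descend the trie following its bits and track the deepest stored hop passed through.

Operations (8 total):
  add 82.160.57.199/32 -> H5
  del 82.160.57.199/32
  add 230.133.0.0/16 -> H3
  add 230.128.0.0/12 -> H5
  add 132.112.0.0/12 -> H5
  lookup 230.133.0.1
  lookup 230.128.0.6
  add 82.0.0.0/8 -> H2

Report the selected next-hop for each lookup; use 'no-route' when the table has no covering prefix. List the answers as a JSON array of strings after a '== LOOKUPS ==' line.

Trace:
  add 82.160.57.199/32 -> H5 at depth 32
  - 82.160.57.199/32 clear@32
  add 230.133.0.0/16 -> H3 at depth 16
  add 230.128.0.0/12 -> H5 at depth 12
  add 132.112.0.0/12 -> H5 at depth 12
  Q 230.133.0.1: descend 1110011010000101 ; hops seen [H5,H3] ; pick H3
  Q 230.128.0.6: descend 1110011010000 ; hops seen [H5] ; pick H5
  add 82.0.0.0/8 -> H2 at depth 8

== LOOKUPS ==
["H3","H5"]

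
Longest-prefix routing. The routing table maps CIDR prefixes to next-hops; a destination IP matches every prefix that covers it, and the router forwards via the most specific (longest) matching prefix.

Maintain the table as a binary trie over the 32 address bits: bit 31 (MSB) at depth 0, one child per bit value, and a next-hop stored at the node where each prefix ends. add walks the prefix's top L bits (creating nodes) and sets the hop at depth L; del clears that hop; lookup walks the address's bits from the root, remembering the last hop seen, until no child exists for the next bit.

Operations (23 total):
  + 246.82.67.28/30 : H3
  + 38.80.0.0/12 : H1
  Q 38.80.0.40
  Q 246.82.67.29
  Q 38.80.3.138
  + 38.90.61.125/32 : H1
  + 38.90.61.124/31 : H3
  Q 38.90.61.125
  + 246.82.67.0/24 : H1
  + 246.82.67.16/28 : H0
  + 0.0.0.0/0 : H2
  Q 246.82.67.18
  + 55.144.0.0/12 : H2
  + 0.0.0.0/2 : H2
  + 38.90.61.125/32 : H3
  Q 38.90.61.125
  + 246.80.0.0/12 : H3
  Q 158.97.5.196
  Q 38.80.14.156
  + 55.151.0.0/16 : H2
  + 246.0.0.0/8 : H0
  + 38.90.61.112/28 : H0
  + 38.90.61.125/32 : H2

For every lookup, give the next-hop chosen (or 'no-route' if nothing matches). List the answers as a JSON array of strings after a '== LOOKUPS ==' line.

Apply in order:
  add 246.82.67.28/30 -> H3 at depth 30
  add 38.80.0.0/12 -> H1 at depth 12
  ? 38.80.0.40  path d0:-→d1:-→d2:-→d3:-→d4:-→d5:-→d6:-→d7:-→d8:-→d9:-→d10:-→d11:-→d12:H1  best=H1
  ? 246.82.67.29  path d0:-→d1:-→d2:-→d3:-→d4:-→d5:-→d6:-→d7:-→d8:-→d9:-→d10:-→d11:-→d12:-→d13:-→d14:-→d15:-→d16:-→d17:-→d18:-→d19:-→d20:-→d21:-→d22:-→d23:-→d24:-→d25:-→d26:-→d27:-→d28:-→d29:-→d30:H3  best=H3
  ? 38.80.3.138  path d0:-→d1:-→d2:-→d3:-→d4:-→d5:-→d6:-→d7:-→d8:-→d9:-→d10:-→d11:-→d12:H1  best=H1
  add 38.90.61.125/32 -> H1 at depth 32
  add 38.90.61.124/31 -> H3 at depth 31
  ? 38.90.61.125  path d0:-→d1:-→d2:-→d3:-→d4:-→d5:-→d6:-→d7:-→d8:-→d9:-→d10:-→d11:-→d12:H1→d13:-→d14:-→d15:-→d16:-→d17:-→d18:-→d19:-→d20:-→d21:-→d22:-→d23:-→d24:-→d25:-→d26:-→d27:-→d28:-→d29:-→d30:-→d31:H3→d32:H1  best=H1
  add 246.82.67.0/24 -> H1 at depth 24
  add 246.82.67.16/28 -> H0 at depth 28
  add 0.0.0.0/0 -> H2 at depth 0
  ? 246.82.67.18  path d0:H2→d1:-→d2:-→d3:-→d4:-→d5:-→d6:-→d7:-→d8:-→d9:-→d10:-→d11:-→d12:-→d13:-→d14:-→d15:-→d16:-→d17:-→d18:-→d19:-→d20:-→d21:-→d22:-→d23:-→d24:H1→d25:-→d26:-→d27:-→d28:H0  best=H0
  add 55.144.0.0/12 -> H2 at depth 12
  add 0.0.0.0/2 -> H2 at depth 2
  add 38.90.61.125/32 -> H3 at depth 32
  ? 38.90.61.125  path d0:H2→d1:-→d2:H2→d3:-→d4:-→d5:-→d6:-→d7:-→d8:-→d9:-→d10:-→d11:-→d12:H1→d13:-→d14:-→d15:-→d16:-→d17:-→d18:-→d19:-→d20:-→d21:-→d22:-→d23:-→d24:-→d25:-→d26:-→d27:-→d28:-→d29:-→d30:-→d31:H3→d32:H3  best=H3
  add 246.80.0.0/12 -> H3 at depth 12
  ? 158.97.5.196  path d0:H2→d1:-  best=H2
  ? 38.80.14.156  path d0:H2→d1:-→d2:H2→d3:-→d4:-→d5:-→d6:-→d7:-→d8:-→d9:-→d10:-→d11:-→d12:H1  best=H1
  add 55.151.0.0/16 -> H2 at depth 16
  add 246.0.0.0/8 -> H0 at depth 8
  add 38.90.61.112/28 -> H0 at depth 28
  add 38.90.61.125/32 -> H2 at depth 32

== LOOKUPS ==
["H1","H3","H1","H1","H0","H3","H2","H1"]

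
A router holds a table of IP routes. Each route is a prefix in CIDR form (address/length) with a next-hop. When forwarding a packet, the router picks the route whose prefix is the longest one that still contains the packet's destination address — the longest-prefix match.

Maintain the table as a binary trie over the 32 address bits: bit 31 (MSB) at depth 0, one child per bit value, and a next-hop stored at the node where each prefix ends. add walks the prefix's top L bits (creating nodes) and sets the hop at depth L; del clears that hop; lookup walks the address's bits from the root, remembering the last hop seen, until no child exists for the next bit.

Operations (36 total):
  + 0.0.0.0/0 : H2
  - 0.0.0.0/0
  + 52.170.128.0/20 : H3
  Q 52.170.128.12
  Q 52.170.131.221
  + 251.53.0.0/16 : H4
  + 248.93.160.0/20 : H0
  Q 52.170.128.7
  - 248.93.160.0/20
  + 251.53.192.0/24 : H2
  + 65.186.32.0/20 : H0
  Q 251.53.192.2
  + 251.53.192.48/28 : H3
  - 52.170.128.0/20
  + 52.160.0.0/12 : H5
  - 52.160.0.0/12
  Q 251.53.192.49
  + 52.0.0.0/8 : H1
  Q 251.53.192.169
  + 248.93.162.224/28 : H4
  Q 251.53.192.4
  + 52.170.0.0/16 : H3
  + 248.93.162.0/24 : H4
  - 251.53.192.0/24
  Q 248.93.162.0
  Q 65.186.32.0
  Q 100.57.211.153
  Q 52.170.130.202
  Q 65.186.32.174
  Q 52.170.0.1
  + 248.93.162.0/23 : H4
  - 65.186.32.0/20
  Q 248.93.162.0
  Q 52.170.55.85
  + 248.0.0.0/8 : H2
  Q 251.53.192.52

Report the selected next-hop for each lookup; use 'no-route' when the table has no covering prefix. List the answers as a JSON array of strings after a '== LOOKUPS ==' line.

Trace:
  + 0.0.0.0/0 (H2) depth=0
  - 0.0.0.0/0 clear@0
  + 52.170.128.0/20 (H3) depth=20
  Q 52.170.128.12: descend 00110100101010101000 ; hops seen [H3] ; pick H3
  Q 52.170.131.221: descend 00110100101010101000 ; hops seen [H3] ; pick H3
  + 251.53.0.0/16 (H4) depth=16
  + 248.93.160.0/20 (H0) depth=20
  Q 52.170.128.7: descend 00110100101010101000 ; hops seen [H3] ; pick H3
  - 248.93.160.0/20 clear@20
  + 251.53.192.0/24 (H2) depth=24
  + 65.186.32.0/20 (H0) depth=20
  Q 251.53.192.2: descend 111110110011010111000000 ; hops seen [H4,H2] ; pick H2
  + 251.53.192.48/28 (H3) depth=28
  - 52.170.128.0/20 clear@20
  + 52.160.0.0/12 (H5) depth=12
  - 52.160.0.0/12 clear@12
  Q 251.53.192.49: descend 1111101100110101110000000011 ; hops seen [H4,H2,H3] ; pick H3
  + 52.0.0.0/8 (H1) depth=8
  Q 251.53.192.169: descend 111110110011010111000000 ; hops seen [H4,H2] ; pick H2
  + 248.93.162.224/28 (H4) depth=28
  Q 251.53.192.4: descend 11111011001101011100000000 ; hops seen [H4,H2] ; pick H2
  + 52.170.0.0/16 (H3) depth=16
  + 248.93.162.0/24 (H4) depth=24
  - 251.53.192.0/24 clear@24
  Q 248.93.162.0: descend 111110000101110110100010 ; hops seen [H4] ; pick H4
  Q 65.186.32.0: descend 01000001101110100010 ; hops seen [H0] ; pick H0
  Q 100.57.211.153: descend 01 ; hops seen [∅] ; pick no-route
  Q 52.170.130.202: descend 00110100101010101000 ; hops seen [H1,H3] ; pick H3
  Q 65.186.32.174: descend 01000001101110100010 ; hops seen [H0] ; pick H0
  Q 52.170.0.1: descend 0011010010101010 ; hops seen [H1,H3] ; pick H3
  + 248.93.162.0/23 (H4) depth=23
  - 65.186.32.0/20 clear@20
  Q 248.93.162.0: descend 111110000101110110100010 ; hops seen [H4,H4] ; pick H4
  Q 52.170.55.85: descend 0011010010101010 ; hops seen [H1,H3] ; pick H3
  + 248.0.0.0/8 (H2) depth=8
  Q 251.53.192.52: descend 1111101100110101110000000011 ; hops seen [H4,H3] ; pick H3

== LOOKUPS ==
["H3","H3","H3","H2","H3","H2","H2","H4","H0","no-route","H3","H0","H3","H4","H3","H3"]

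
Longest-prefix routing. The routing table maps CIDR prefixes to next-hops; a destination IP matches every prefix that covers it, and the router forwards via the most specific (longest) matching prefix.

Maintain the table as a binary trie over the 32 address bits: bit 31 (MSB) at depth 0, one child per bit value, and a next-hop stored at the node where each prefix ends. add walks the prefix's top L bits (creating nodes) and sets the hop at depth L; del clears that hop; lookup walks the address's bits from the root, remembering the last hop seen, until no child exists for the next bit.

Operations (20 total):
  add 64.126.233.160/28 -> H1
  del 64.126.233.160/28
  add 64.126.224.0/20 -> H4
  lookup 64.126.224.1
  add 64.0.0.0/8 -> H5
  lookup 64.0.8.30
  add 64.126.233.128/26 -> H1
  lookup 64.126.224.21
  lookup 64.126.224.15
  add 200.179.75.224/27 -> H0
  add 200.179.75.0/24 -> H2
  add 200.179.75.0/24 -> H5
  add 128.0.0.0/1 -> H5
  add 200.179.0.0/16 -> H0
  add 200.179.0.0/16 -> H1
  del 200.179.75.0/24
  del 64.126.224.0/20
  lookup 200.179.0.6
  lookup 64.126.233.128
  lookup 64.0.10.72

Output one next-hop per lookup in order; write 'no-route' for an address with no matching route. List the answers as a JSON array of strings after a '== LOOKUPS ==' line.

Trace:
  add 64.126.233.160/28 -> H1 at depth 28
  - 64.126.233.160/28 clear@28
  add 64.126.224.0/20 -> H4 at depth 20
  ? 64.126.224.1  path d0:-→d1:-→d2:-→d3:-→d4:-→d5:-→d6:-→d7:-→d8:-→d9:-→d10:-→d11:-→d12:-→d13:-→d14:-→d15:-→d16:-→d17:-→d18:-→d19:-→d20:H4  best=H4
  add 64.0.0.0/8 -> H5 at depth 8
  ? 64.0.8.30  path d0:-→d1:-→d2:-→d3:-→d4:-→d5:-→d6:-→d7:-→d8:H5→d9:-  best=H5
  add 64.126.233.128/26 -> H1 at depth 26
  ? 64.126.224.21  path d0:-→d1:-→d2:-→d3:-→d4:-→d5:-→d6:-→d7:-→d8:H5→d9:-→d10:-→d11:-→d12:-→d13:-→d14:-→d15:-→d16:-→d17:-→d18:-→d19:-→d20:H4  best=H4
  ? 64.126.224.15  path d0:-→d1:-→d2:-→d3:-→d4:-→d5:-→d6:-→d7:-→d8:H5→d9:-→d10:-→d11:-→d12:-→d13:-→d14:-→d15:-→d16:-→d17:-→d18:-→d19:-→d20:H4  best=H4
  add 200.179.75.224/27 -> H0 at depth 27
  add 200.179.75.0/24 -> H2 at depth 24
  add 200.179.75.0/24 -> H5 at depth 24
  add 128.0.0.0/1 -> H5 at depth 1
  add 200.179.0.0/16 -> H0 at depth 16
  add 200.179.0.0/16 -> H1 at depth 16
  - 200.179.75.0/24 clear@24
  - 64.126.224.0/20 clear@20
  ? 200.179.0.6  path d0:-→d1:H5→d2:-→d3:-→d4:-→d5:-→d6:-→d7:-→d8:-→d9:-→d10:-→d11:-→d12:-→d13:-→d14:-→d15:-→d16:H1→d17:-  best=H1
  ? 64.126.233.128  path d0:-→d1:-→d2:-→d3:-→d4:-→d5:-→d6:-→d7:-→d8:H5→d9:-→d10:-→d11:-→d12:-→d13:-→d14:-→d15:-→d16:-→d17:-→d18:-→d19:-→d20:-→d21:-→d22:-→d23:-→d24:-→d25:-→d26:H1  best=H1
  ? 64.0.10.72  path d0:-→d1:-→d2:-→d3:-→d4:-→d5:-→d6:-→d7:-→d8:H5→d9:-  best=H5

== LOOKUPS ==
["H4","H5","H4","H4","H1","H1","H5"]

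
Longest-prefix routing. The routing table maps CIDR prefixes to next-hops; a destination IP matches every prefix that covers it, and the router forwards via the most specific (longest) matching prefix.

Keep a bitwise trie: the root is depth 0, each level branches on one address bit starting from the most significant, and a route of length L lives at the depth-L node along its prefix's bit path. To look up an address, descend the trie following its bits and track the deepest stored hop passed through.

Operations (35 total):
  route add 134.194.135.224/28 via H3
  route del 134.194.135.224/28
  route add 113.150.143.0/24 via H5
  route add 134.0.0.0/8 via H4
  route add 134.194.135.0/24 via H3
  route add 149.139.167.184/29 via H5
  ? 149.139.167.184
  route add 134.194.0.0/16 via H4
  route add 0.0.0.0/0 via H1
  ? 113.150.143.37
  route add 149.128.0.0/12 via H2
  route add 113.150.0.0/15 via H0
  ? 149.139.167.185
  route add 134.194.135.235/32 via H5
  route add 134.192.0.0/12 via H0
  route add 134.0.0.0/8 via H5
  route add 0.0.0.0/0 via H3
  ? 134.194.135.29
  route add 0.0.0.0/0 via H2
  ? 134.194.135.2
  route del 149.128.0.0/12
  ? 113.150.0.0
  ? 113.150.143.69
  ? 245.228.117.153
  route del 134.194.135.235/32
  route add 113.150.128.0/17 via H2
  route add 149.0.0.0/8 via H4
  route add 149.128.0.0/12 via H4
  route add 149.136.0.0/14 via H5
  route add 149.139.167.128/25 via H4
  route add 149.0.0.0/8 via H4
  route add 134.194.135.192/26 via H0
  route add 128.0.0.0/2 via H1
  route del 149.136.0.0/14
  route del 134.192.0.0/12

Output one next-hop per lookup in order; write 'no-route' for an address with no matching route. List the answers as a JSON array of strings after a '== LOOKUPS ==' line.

Trace:
  add 134.194.135.224/28 -> H3 at depth 28
  - 134.194.135.224/28 clear@28
  add 113.150.143.0/24 -> H5 at depth 24
  add 134.0.0.0/8 -> H4 at depth 8
  add 134.194.135.0/24 -> H3 at depth 24
  add 149.139.167.184/29 -> H5 at depth 29
  ? 149.139.167.184  path d0:-→d1:-→d2:-→d3:-→d4:-→d5:-→d6:-→d7:-→d8:-→d9:-→d10:-→d11:-→d12:-→d13:-→d14:-→d15:-→d16:-→d17:-→d18:-→d19:-→d20:-→d21:-→d22:-→d23:-→d24:-→d25:-→d26:-→d27:-→d28:-→d29:H5  best=H5
  add 134.194.0.0/16 -> H4 at depth 16
  add 0.0.0.0/0 -> H1 at depth 0
  ? 113.150.143.37  path d0:H1→d1:-→d2:-→d3:-→d4:-→d5:-→d6:-→d7:-→d8:-→d9:-→d10:-→d11:-→d12:-→d13:-→d14:-→d15:-→d16:-→d17:-→d18:-→d19:-→d20:-→d21:-→d22:-→d23:-→d24:H5  best=H5
  add 149.128.0.0/12 -> H2 at depth 12
  add 113.150.0.0/15 -> H0 at depth 15
  ? 149.139.167.185  path d0:H1→d1:-→d2:-→d3:-→d4:-→d5:-→d6:-→d7:-→d8:-→d9:-→d10:-→d11:-→d12:H2→d13:-→d14:-→d15:-→d16:-→d17:-→d18:-→d19:-→d20:-→d21:-→d22:-→d23:-→d24:-→d25:-→d26:-→d27:-→d28:-→d29:H5  best=H5
  add 134.194.135.235/32 -> H5 at depth 32
  add 134.192.0.0/12 -> H0 at depth 12
  add 134.0.0.0/8 -> H5 at depth 8
  add 0.0.0.0/0 -> H3 at depth 0
  ? 134.194.135.29  path d0:H3→d1:-→d2:-→d3:-→d4:-→d5:-→d6:-→d7:-→d8:H5→d9:-→d10:-→d11:-→d12:H0→d13:-→d14:-→d15:-→d16:H4→d17:-→d18:-→d19:-→d20:-→d21:-→d22:-→d23:-→d24:H3  best=H3
  add 0.0.0.0/0 -> H2 at depth 0
  ? 134.194.135.2  path d0:H2→d1:-→d2:-→d3:-→d4:-→d5:-→d6:-→d7:-→d8:H5→d9:-→d10:-→d11:-→d12:H0→d13:-→d14:-→d15:-→d16:H4→d17:-→d18:-→d19:-→d20:-→d21:-→d22:-→d23:-→d24:H3  best=H3
  - 149.128.0.0/12 clear@12
  ? 113.150.0.0  path d0:H2→d1:-→d2:-→d3:-→d4:-→d5:-→d6:-→d7:-→d8:-→d9:-→d10:-→d11:-→d12:-→d13:-→d14:-→d15:H0→d16:-  best=H0
  ? 113.150.143.69  path d0:H2→d1:-→d2:-→d3:-→d4:-→d5:-→d6:-→d7:-→d8:-→d9:-→d10:-→d11:-→d12:-→d13:-→d14:-→d15:H0→d16:-→d17:-→d18:-→d19:-→d20:-→d21:-→d22:-→d23:-→d24:H5  best=H5
  ? 245.228.117.153  path d0:H2→d1:-  best=H2
  - 134.194.135.235/32 clear@32
  add 113.150.128.0/17 -> H2 at depth 17
  add 149.0.0.0/8 -> H4 at depth 8
  add 149.128.0.0/12 -> H4 at depth 12
  add 149.136.0.0/14 -> H5 at depth 14
  add 149.139.167.128/25 -> H4 at depth 25
  add 149.0.0.0/8 -> H4 at depth 8
  add 134.194.135.192/26 -> H0 at depth 26
  add 128.0.0.0/2 -> H1 at depth 2
  - 149.136.0.0/14 clear@14
  - 134.192.0.0/12 clear@12

== LOOKUPS ==
["H5","H5","H5","H3","H3","H0","H5","H2"]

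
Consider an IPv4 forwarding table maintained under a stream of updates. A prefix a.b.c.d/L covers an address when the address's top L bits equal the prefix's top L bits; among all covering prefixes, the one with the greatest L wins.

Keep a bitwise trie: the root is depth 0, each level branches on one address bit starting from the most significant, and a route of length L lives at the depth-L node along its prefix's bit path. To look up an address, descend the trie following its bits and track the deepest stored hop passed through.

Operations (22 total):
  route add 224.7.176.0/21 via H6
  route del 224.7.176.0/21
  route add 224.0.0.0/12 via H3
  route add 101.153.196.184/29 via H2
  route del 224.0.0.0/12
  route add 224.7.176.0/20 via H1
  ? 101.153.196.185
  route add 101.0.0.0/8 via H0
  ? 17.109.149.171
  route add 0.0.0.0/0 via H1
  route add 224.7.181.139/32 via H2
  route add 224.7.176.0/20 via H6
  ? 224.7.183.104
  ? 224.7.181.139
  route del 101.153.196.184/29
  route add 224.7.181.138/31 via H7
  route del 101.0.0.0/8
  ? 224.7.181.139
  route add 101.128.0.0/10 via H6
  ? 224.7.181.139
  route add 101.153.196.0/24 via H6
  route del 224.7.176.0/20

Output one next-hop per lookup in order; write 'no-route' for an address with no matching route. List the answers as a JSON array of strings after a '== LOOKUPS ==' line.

Process each operation:
  + 224.7.176.0/21 (H6) depth=21
  del 224.7.176.0/21 (clear depth 21)
  + 224.0.0.0/12 (H3) depth=12
  + 101.153.196.184/29 (H2) depth=29
  del 224.0.0.0/12 (clear depth 12)
  + 224.7.176.0/20 (H1) depth=20
  ? 101.153.196.185  path d0:-→d1:-→d2:-→d3:-→d4:-→d5:-→d6:-→d7:-→d8:-→d9:-→d10:-→d11:-→d12:-→d13:-→d14:-→d15:-→d16:-→d17:-→d18:-→d19:-→d20:-→d21:-→d22:-→d23:-→d24:-→d25:-→d26:-→d27:-→d28:-→d29:H2  best=H2
  + 101.0.0.0/8 (H0) depth=8
  ? 17.109.149.171  path d0:-→d1:-  best=no-route
  + 0.0.0.0/0 (H1) depth=0
  + 224.7.181.139/32 (H2) depth=32
  + 224.7.176.0/20 (H6) depth=20
  ? 224.7.183.104  path d0:H1→d1:-→d2:-→d3:-→d4:-→d5:-→d6:-→d7:-→d8:-→d9:-→d10:-→d11:-→d12:-→d13:-→d14:-→d15:-→d16:-→d17:-→d18:-→d19:-→d20:H6→d21:-→d22:-  best=H6
  ? 224.7.181.139  path d0:H1→d1:-→d2:-→d3:-→d4:-→d5:-→d6:-→d7:-→d8:-→d9:-→d10:-→d11:-→d12:-→d13:-→d14:-→d15:-→d16:-→d17:-→d18:-→d19:-→d20:H6→d21:-→d22:-→d23:-→d24:-→d25:-→d26:-→d27:-→d28:-→d29:-→d30:-→d31:-→d32:H2  best=H2
  del 101.153.196.184/29 (clear depth 29)
  + 224.7.181.138/31 (H7) depth=31
  del 101.0.0.0/8 (clear depth 8)
  ? 224.7.181.139  path d0:H1→d1:-→d2:-→d3:-→d4:-→d5:-→d6:-→d7:-→d8:-→d9:-→d10:-→d11:-→d12:-→d13:-→d14:-→d15:-→d16:-→d17:-→d18:-→d19:-→d20:H6→d21:-→d22:-→d23:-→d24:-→d25:-→d26:-→d27:-→d28:-→d29:-→d30:-→d31:H7→d32:H2  best=H2
  + 101.128.0.0/10 (H6) depth=10
  ? 224.7.181.139  path d0:H1→d1:-→d2:-→d3:-→d4:-→d5:-→d6:-→d7:-→d8:-→d9:-→d10:-→d11:-→d12:-→d13:-→d14:-→d15:-→d16:-→d17:-→d18:-→d19:-→d20:H6→d21:-→d22:-→d23:-→d24:-→d25:-→d26:-→d27:-→d28:-→d29:-→d30:-→d31:H7→d32:H2  best=H2
  + 101.153.196.0/24 (H6) depth=24
  del 224.7.176.0/20 (clear depth 20)

== LOOKUPS ==
["H2","no-route","H6","H2","H2","H2"]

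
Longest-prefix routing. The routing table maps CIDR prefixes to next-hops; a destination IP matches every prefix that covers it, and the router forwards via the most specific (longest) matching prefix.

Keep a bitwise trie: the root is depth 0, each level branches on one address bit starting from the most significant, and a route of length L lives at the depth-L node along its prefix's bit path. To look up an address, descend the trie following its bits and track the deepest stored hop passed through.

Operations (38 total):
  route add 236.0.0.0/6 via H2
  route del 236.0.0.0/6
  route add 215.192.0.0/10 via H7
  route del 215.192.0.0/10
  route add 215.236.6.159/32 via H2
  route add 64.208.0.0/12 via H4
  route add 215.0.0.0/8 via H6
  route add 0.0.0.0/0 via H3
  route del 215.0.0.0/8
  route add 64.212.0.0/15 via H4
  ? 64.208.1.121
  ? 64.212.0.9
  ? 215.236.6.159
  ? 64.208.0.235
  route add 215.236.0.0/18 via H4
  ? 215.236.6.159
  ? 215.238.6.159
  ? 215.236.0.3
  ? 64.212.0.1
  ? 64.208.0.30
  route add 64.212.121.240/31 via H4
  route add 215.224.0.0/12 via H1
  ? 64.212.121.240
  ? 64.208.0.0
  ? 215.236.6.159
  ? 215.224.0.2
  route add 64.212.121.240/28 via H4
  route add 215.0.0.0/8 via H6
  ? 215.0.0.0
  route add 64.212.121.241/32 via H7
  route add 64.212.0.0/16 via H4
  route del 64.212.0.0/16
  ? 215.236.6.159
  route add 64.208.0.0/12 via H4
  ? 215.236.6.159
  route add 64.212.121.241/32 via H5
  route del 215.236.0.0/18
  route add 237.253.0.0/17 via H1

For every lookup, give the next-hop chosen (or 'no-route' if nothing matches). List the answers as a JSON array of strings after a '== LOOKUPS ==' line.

Process each operation:
  + 236.0.0.0/6 (H2) depth=6
  - 236.0.0.0/6 clear@6
  + 215.192.0.0/10 (H7) depth=10
  - 215.192.0.0/10 clear@10
  + 215.236.6.159/32 (H2) depth=32
  + 64.208.0.0/12 (H4) depth=12
  + 215.0.0.0/8 (H6) depth=8
  + 0.0.0.0/0 (H3) depth=0
  - 215.0.0.0/8 clear@8
  + 64.212.0.0/15 (H4) depth=15
  lookup 64.208.1.121: bits 0100000011010 walk d0:H3→d1:-→d2:-→d3:-→d4:-→d5:-→d6:-→d7:-→d8:-→d9:-→d10:-→d11:-→d12:H4→d13:- -> H4
  lookup 64.212.0.9: bits 010000001101010 walk d0:H3→d1:-→d2:-→d3:-→d4:-→d5:-→d6:-→d7:-→d8:-→d9:-→d10:-→d11:-→d12:H4→d13:-→d14:-→d15:H4 -> H4
  lookup 215.236.6.159: bits 11010111111011000000011010011111 walk d0:H3→d1:-→d2:-→d3:-→d4:-→d5:-→d6:-→d7:-→d8:-→d9:-→d10:-→d11:-→d12:-→d13:-→d14:-→d15:-→d16:-→d17:-→d18:-→d19:-→d20:-→d21:-→d22:-→d23:-→d24:-→d25:-→d26:-→d27:-→d28:-→d29:-→d30:-→d31:-→d32:H2 -> H2
  lookup 64.208.0.235: bits 0100000011010 walk d0:H3→d1:-→d2:-→d3:-→d4:-→d5:-→d6:-→d7:-→d8:-→d9:-→d10:-→d11:-→d12:H4→d13:- -> H4
  + 215.236.0.0/18 (H4) depth=18
  lookup 215.236.6.159: bits 11010111111011000000011010011111 walk d0:H3→d1:-→d2:-→d3:-→d4:-→d5:-→d6:-→d7:-→d8:-→d9:-→d10:-→d11:-→d12:-→d13:-→d14:-→d15:-→d16:-→d17:-→d18:H4→d19:-→d20:-→d21:-→d22:-→d23:-→d24:-→d25:-→d26:-→d27:-→d28:-→d29:-→d30:-→d31:-→d32:H2 -> H2
  lookup 215.238.6.159: bits 11010111111011 walk d0:H3→d1:-→d2:-→d3:-→d4:-→d5:-→d6:-→d7:-→d8:-→d9:-→d10:-→d11:-→d12:-→d13:-→d14:- -> H3
  lookup 215.236.0.3: bits 110101111110110000000 walk d0:H3→d1:-→d2:-→d3:-→d4:-→d5:-→d6:-→d7:-→d8:-→d9:-→d10:-→d11:-→d12:-→d13:-→d14:-→d15:-→d16:-→d17:-→d18:H4→d19:-→d20:-→d21:- -> H4
  lookup 64.212.0.1: bits 010000001101010 walk d0:H3→d1:-→d2:-→d3:-→d4:-→d5:-→d6:-→d7:-→d8:-→d9:-→d10:-→d11:-→d12:H4→d13:-→d14:-→d15:H4 -> H4
  lookup 64.208.0.30: bits 0100000011010 walk d0:H3→d1:-→d2:-→d3:-→d4:-→d5:-→d6:-→d7:-→d8:-→d9:-→d10:-→d11:-→d12:H4→d13:- -> H4
  + 64.212.121.240/31 (H4) depth=31
  + 215.224.0.0/12 (H1) depth=12
  lookup 64.212.121.240: bits 0100000011010100011110011111000 walk d0:H3→d1:-→d2:-→d3:-→d4:-→d5:-→d6:-→d7:-→d8:-→d9:-→d10:-→d11:-→d12:H4→d13:-→d14:-→d15:H4→d16:-→d17:-→d18:-→d19:-→d20:-→d21:-→d22:-→d23:-→d24:-→d25:-→d26:-→d27:-→d28:-→d29:-→d30:-→d31:H4 -> H4
  lookup 64.208.0.0: bits 0100000011010 walk d0:H3→d1:-→d2:-→d3:-→d4:-→d5:-→d6:-→d7:-→d8:-→d9:-→d10:-→d11:-→d12:H4→d13:- -> H4
  lookup 215.236.6.159: bits 11010111111011000000011010011111 walk d0:H3→d1:-→d2:-→d3:-→d4:-→d5:-→d6:-→d7:-→d8:-→d9:-→d10:-→d11:-→d12:H1→d13:-→d14:-→d15:-→d16:-→d17:-→d18:H4→d19:-→d20:-→d21:-→d22:-→d23:-→d24:-→d25:-→d26:-→d27:-→d28:-→d29:-→d30:-→d31:-→d32:H2 -> H2
  lookup 215.224.0.2: bits 110101111110 walk d0:H3→d1:-→d2:-→d3:-→d4:-→d5:-→d6:-→d7:-→d8:-→d9:-→d10:-→d11:-→d12:H1 -> H1
  + 64.212.121.240/28 (H4) depth=28
  + 215.0.0.0/8 (H6) depth=8
  lookup 215.0.0.0: bits 11010111 walk d0:H3→d1:-→d2:-→d3:-→d4:-→d5:-→d6:-→d7:-→d8:H6 -> H6
  + 64.212.121.241/32 (H7) depth=32
  + 64.212.0.0/16 (H4) depth=16
  - 64.212.0.0/16 clear@16
  lookup 215.236.6.159: bits 11010111111011000000011010011111 walk d0:H3→d1:-→d2:-→d3:-→d4:-→d5:-→d6:-→d7:-→d8:H6→d9:-→d10:-→d11:-→d12:H1→d13:-→d14:-→d15:-→d16:-→d17:-→d18:H4→d19:-→d20:-→d21:-→d22:-→d23:-→d24:-→d25:-→d26:-→d27:-→d28:-→d29:-→d30:-→d31:-→d32:H2 -> H2
  + 64.208.0.0/12 (H4) depth=12
  lookup 215.236.6.159: bits 11010111111011000000011010011111 walk d0:H3→d1:-→d2:-→d3:-→d4:-→d5:-→d6:-→d7:-→d8:H6→d9:-→d10:-→d11:-→d12:H1→d13:-→d14:-→d15:-→d16:-→d17:-→d18:H4→d19:-→d20:-→d21:-→d22:-→d23:-→d24:-→d25:-→d26:-→d27:-→d28:-→d29:-→d30:-→d31:-→d32:H2 -> H2
  + 64.212.121.241/32 (H5) depth=32
  - 215.236.0.0/18 clear@18
  + 237.253.0.0/17 (H1) depth=17

== LOOKUPS ==
["H4","H4","H2","H4","H2","H3","H4","H4","H4","H4","H4","H2","H1","H6","H2","H2"]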